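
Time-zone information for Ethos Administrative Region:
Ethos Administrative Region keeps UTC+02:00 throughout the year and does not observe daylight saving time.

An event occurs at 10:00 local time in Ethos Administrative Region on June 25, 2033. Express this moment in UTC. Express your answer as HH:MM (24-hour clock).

Ethos Administrative Region has no daylight saving, so its offset is UTC+02:00 year-round.
10:00 local − 2h = 08:00 UTC.

08:00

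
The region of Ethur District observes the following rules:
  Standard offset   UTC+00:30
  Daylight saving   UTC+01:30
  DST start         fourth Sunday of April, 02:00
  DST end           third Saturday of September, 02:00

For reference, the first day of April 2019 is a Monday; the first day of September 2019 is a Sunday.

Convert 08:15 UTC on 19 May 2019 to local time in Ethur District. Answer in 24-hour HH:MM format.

09:45

1 April 2019 is a Monday, so the first Sunday is April 7 and the fourth is April 28.
1 September 2019 is a Sunday, so the first Saturday is September 7 and the third is September 21.
At the standard offset (UTC+00:30), 08:15 UTC + 0h30m = 08:45 Ethur District standard time.
The standard-time date in Ethur District, 19 May 2019, lies within the daylight-saving period (28 April – 21 September), so Ethur District is on daylight time, UTC+01:30.
08:15 UTC + 1h30m = 09:45 local.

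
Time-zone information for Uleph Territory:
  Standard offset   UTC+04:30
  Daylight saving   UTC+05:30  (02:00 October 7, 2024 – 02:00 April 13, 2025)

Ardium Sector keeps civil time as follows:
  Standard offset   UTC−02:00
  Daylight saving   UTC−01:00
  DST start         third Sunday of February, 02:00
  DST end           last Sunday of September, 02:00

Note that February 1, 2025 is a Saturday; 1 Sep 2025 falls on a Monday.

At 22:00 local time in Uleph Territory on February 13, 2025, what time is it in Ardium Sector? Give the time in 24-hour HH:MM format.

February 13, 2025 lies within the daylight-saving period (7 October 2024 – 13 April 2025), so Uleph Territory is on daylight time, UTC+05:30.
22:00 Uleph Territory − 5h30m = 16:30 UTC.
1 February 2025 is a Saturday, so the first Sunday is February 2 and the third is February 16.
1 September 2025 is a Monday, so Sundays fall on 7, 14, 21, 28; the last is September 28.
At the standard offset (UTC−02:00), 16:30 UTC − 2h = 14:30 Ardium Sector standard time.
The standard-time date in Ardium Sector, February 13, 2025, does not fall between 16 February and 28 September, so daylight saving is not in effect and Ardium Sector is at UTC−02:00.
16:30 UTC − 2h = 14:30 Ardium Sector.

14:30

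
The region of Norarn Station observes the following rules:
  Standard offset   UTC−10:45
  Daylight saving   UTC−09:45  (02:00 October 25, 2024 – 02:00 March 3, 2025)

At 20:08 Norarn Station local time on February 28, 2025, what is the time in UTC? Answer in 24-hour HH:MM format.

February 28, 2025 lies within the daylight-saving period (25 October 2024 – 3 March 2025), so Norarn Station is on daylight time, UTC−09:45.
20:08 local + 9h45m = 05:53 UTC (rolling into the next day, 1 March 2025).

05:53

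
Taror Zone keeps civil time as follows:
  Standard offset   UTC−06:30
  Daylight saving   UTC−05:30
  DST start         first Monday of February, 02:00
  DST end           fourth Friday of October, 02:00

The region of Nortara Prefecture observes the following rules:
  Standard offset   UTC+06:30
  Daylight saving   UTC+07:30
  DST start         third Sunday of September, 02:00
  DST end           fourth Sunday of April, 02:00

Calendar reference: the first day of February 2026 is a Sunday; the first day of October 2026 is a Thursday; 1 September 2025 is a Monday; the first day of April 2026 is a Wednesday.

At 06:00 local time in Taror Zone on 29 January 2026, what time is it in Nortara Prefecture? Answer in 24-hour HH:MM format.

20:00

1 February 2026 is a Sunday, so the first Monday is February 2.
1 October 2026 is a Thursday, so the first Friday is October 2 and the fourth is October 23.
29 January 2026 does not fall between 2 February and 23 October, so daylight saving is not in effect and Taror Zone is at UTC−06:30.
06:00 Taror Zone + 6h30m = 12:30 UTC.
1 September 2025 is a Monday, so the first Sunday is September 7 and the third is September 21.
1 April 2026 is a Wednesday, so the first Sunday is April 5 and the fourth is April 26.
At the standard offset (UTC+06:30), 12:30 UTC + 6h30m = 19:00 Nortara Prefecture standard time.
Daylight saving runs 21 September 2025 – 26 April 2026; the standard-time date in Nortara Prefecture, 29 January 2026, is inside that window, so Nortara Prefecture is at UTC+07:30.
12:30 UTC + 7h30m = 20:00 Nortara Prefecture.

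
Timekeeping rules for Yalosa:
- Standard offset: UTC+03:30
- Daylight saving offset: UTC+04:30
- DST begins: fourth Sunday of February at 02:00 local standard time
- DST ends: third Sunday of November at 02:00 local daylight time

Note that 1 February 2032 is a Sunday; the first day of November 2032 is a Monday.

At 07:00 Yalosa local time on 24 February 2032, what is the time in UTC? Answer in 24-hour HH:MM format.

1 February 2032 is a Sunday, so the first Sunday is February 1 and the fourth is February 22.
1 November 2032 is a Monday, so the first Sunday is November 7 and the third is November 21.
24 February 2032 falls between 22 February and 21 November, so daylight saving is in effect and Yalosa is at UTC+04:30.
07:00 local − 4h30m = 02:30 UTC.

02:30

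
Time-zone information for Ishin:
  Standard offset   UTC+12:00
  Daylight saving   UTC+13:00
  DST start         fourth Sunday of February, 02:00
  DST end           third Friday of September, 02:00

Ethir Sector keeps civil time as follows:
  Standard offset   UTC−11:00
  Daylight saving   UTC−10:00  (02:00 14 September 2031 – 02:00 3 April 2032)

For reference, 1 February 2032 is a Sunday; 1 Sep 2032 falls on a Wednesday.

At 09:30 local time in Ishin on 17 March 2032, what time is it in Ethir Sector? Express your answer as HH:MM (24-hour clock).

10:30

1 February 2032 is a Sunday, so the first Sunday is February 1 and the fourth is February 22.
1 September 2032 is a Wednesday, so the first Friday is September 3 and the third is September 17.
Daylight saving runs 22 February – 17 September; 17 March 2032 is inside that window, so Ishin is at UTC+13:00.
09:30 Ishin − 13h = 20:30 UTC (rolling into the previous day, 16 March 2032).
At the standard offset (UTC−11:00), 20:30 UTC − 11h = 09:30 Ethir Sector standard time.
The standard-time date in Ethir Sector, 16 March 2032, falls between 14 September 2031 and 3 April 2032, so daylight saving is in effect and Ethir Sector is at UTC−10:00.
20:30 UTC − 10h = 10:30 Ethir Sector.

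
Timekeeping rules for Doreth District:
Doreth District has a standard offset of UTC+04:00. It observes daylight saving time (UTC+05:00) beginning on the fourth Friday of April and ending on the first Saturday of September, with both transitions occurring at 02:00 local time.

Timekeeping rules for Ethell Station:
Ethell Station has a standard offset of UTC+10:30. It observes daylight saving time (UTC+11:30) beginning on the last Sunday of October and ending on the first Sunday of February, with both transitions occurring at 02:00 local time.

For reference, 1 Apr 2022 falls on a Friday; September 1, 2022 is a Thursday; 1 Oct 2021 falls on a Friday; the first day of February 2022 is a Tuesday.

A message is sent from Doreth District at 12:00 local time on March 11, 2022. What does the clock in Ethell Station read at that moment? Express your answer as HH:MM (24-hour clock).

1 April 2022 is a Friday, so the first Friday is April 1 and the fourth is April 22.
1 September 2022 is a Thursday, so the first Saturday is September 3.
March 11, 2022 does not fall between 22 April and 3 September, so daylight saving is not in effect and Doreth District is at UTC+04:00.
12:00 Doreth District − 4h = 08:00 UTC.
1 October 2021 is a Friday, so Sundays fall on 3, 10, 17, 24, 31; the last is October 31.
1 February 2022 is a Tuesday, so the first Sunday is February 6.
At the standard offset (UTC+10:30), 08:00 UTC + 10h30m = 18:30 Ethell Station standard time.
The standard-time date in Ethell Station, March 11, 2022, does not fall between 31 October 2021 and 6 February 2022, so daylight saving is not in effect and Ethell Station is at UTC+10:30.
08:00 UTC + 10h30m = 18:30 Ethell Station.

18:30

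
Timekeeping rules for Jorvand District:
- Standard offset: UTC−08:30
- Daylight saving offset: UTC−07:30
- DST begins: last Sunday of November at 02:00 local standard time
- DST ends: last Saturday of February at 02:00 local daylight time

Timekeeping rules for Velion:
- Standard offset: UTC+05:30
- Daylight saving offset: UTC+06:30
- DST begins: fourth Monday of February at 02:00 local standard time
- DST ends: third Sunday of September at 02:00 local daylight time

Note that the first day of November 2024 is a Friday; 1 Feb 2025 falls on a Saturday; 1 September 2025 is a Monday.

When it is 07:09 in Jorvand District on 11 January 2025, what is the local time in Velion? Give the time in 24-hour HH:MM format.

20:09

1 November 2024 is a Friday, so Sundays fall on 3, 10, 17, 24; the last is November 24.
1 February 2025 is a Saturday, so Saturdays fall on 1, 8, 15, 22; the last is February 22.
11 January 2025 falls between 24 November 2024 and 22 February 2025, so daylight saving is in effect and Jorvand District is at UTC−07:30.
07:09 Jorvand District + 7h30m = 14:39 UTC.
1 February 2025 is a Saturday, so the first Monday is February 3 and the fourth is February 24.
1 September 2025 is a Monday, so the first Sunday is September 7 and the third is September 21.
At the standard offset (UTC+05:30), 14:39 UTC + 5h30m = 20:09 Velion standard time.
The standard-time date in Velion, 11 January 2025, does not fall between 24 February and 21 September, so daylight saving is not in effect and Velion is at UTC+05:30.
14:39 UTC + 5h30m = 20:09 Velion.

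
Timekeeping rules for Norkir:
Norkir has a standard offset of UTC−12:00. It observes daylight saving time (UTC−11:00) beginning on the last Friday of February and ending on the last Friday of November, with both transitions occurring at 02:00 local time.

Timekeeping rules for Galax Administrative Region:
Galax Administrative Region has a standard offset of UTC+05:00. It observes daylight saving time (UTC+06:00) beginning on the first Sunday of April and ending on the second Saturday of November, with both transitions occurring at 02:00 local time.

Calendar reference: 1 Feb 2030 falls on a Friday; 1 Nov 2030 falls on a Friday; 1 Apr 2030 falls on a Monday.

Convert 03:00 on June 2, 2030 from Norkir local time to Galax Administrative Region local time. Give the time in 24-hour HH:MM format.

1 February 2030 is a Friday, so Fridays fall on 1, 8, 15, 22; the last is February 22.
1 November 2030 is a Friday, so Fridays fall on 1, 8, 15, 22, 29; the last is November 29.
June 2, 2030 lies within the daylight-saving period (22 February – 29 November), so Norkir is on daylight time, UTC−11:00.
03:00 Norkir + 11h = 14:00 UTC.
1 April 2030 is a Monday, so the first Sunday is April 7.
1 November 2030 is a Friday, so the first Saturday is November 2 and the second is November 9.
At the standard offset (UTC+05:00), 14:00 UTC + 5h = 19:00 Galax Administrative Region standard time.
Daylight saving runs 7 April – 9 November; the standard-time date in Galax Administrative Region, June 2, 2030, is inside that window, so Galax Administrative Region is at UTC+06:00.
14:00 UTC + 6h = 20:00 Galax Administrative Region.

20:00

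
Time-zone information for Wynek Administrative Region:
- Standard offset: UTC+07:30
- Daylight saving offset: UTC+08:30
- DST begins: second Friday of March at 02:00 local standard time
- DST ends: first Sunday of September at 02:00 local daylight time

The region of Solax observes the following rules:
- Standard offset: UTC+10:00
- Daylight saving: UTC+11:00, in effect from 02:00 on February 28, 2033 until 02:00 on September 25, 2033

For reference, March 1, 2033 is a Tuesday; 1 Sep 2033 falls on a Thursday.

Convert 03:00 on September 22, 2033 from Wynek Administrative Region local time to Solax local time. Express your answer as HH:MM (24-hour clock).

1 March 2033 is a Tuesday, so the first Friday is March 4 and the second is March 11.
1 September 2033 is a Thursday, so the first Sunday is September 4.
September 22, 2033 is outside the daylight-saving period (11 March – 4 September), so Wynek Administrative Region is on standard time, UTC+07:30.
03:00 Wynek Administrative Region − 7h30m = 19:30 UTC (rolling into the previous day, 21 September 2033).
At the standard offset (UTC+10:00), 19:30 UTC + 10h = 05:30 Solax standard time (rolling into the next day, 22 September 2033).
Daylight saving runs 28 February – 25 September; the standard-time date in Solax, September 22, 2033, is inside that window, so Solax is at UTC+11:00.
19:30 UTC + 11h = 06:30 Solax (rolling into the next day, 22 September 2033).

06:30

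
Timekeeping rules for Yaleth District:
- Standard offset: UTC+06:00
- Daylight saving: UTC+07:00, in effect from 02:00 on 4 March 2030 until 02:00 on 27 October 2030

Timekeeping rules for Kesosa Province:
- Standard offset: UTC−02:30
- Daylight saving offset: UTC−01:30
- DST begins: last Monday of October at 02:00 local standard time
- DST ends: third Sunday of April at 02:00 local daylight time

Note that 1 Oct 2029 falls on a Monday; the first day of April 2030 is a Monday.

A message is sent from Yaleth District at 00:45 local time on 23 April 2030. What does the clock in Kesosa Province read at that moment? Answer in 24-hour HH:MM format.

Daylight saving runs 4 March – 27 October; 23 April 2030 is inside that window, so Yaleth District is at UTC+07:00.
00:45 Yaleth District − 7h = 17:45 UTC (rolling into the previous day, 22 April 2030).
1 October 2029 is a Monday, so Mondays fall on 1, 8, 15, 22, 29; the last is October 29.
1 April 2030 is a Monday, so the first Sunday is April 7 and the third is April 21.
At the standard offset (UTC−02:30), 17:45 UTC − 2h30m = 15:15 Kesosa Province standard time.
The standard-time date in Kesosa Province, 22 April 2030, is outside the daylight-saving period (29 October 2029 – 21 April 2030), so Kesosa Province is on standard time, UTC−02:30.
17:45 UTC − 2h30m = 15:15 Kesosa Province.

15:15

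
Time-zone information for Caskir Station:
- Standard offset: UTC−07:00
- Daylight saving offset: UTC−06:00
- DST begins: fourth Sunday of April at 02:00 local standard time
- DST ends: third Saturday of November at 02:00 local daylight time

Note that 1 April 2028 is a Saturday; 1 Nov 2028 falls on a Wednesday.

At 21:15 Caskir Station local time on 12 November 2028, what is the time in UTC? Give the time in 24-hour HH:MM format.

03:15

1 April 2028 is a Saturday, so the first Sunday is April 2 and the fourth is April 23.
1 November 2028 is a Wednesday, so the first Saturday is November 4 and the third is November 18.
12 November 2028 falls between 23 April and 18 November, so daylight saving is in effect and Caskir Station is at UTC−06:00.
21:15 local + 6h = 03:15 UTC (rolling into the next day, 13 November 2028).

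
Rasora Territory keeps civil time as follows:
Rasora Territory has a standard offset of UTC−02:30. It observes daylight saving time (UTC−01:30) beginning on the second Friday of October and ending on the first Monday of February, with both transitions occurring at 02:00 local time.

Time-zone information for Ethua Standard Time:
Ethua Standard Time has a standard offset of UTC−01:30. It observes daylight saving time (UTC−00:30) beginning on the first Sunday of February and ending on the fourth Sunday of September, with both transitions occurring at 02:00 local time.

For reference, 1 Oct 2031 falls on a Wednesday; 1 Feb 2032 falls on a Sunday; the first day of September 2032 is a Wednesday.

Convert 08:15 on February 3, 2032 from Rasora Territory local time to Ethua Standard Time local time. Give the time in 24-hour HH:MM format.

10:15

1 October 2031 is a Wednesday, so the first Friday is October 3 and the second is October 10.
1 February 2032 is a Sunday, so the first Monday is February 2.
Daylight saving runs 10 October 2031 – 2 February 2032; February 3, 2032 is outside that window, so Rasora Territory is on standard time at UTC−02:30.
08:15 Rasora Territory + 2h30m = 10:45 UTC.
1 February 2032 is a Sunday, so the first Sunday is February 1.
1 September 2032 is a Wednesday, so the first Sunday is September 5 and the fourth is September 26.
At the standard offset (UTC−01:30), 10:45 UTC − 1h30m = 09:15 Ethua Standard Time standard time.
The standard-time date in Ethua Standard Time, February 3, 2032, lies within the daylight-saving period (1 February – 26 September), so Ethua Standard Time is on daylight time, UTC−00:30.
10:45 UTC − 0h30m = 10:15 Ethua Standard Time.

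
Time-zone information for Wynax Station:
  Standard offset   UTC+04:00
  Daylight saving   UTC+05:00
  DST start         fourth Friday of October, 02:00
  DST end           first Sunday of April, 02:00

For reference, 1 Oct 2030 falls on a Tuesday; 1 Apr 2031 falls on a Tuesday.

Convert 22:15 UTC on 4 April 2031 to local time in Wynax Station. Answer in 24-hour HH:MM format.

1 October 2030 is a Tuesday, so the first Friday is October 4 and the fourth is October 25.
1 April 2031 is a Tuesday, so the first Sunday is April 6.
At the standard offset (UTC+04:00), 22:15 UTC + 4h = 02:15 Wynax Station standard time (rolling into the next day, 5 April 2031).
The standard-time date in Wynax Station, 5 April 2031, falls between 25 October 2030 and 6 April 2031, so daylight saving is in effect and Wynax Station is at UTC+05:00.
22:15 UTC + 5h = 03:15 local (rolling into the next day, 5 April 2031).

03:15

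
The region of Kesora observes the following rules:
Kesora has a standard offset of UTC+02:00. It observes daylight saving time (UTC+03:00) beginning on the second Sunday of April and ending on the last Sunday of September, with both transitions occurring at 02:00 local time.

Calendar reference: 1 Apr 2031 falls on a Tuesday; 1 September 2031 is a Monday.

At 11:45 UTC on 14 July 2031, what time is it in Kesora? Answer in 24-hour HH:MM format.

14:45

1 April 2031 is a Tuesday, so the first Sunday is April 6 and the second is April 13.
1 September 2031 is a Monday, so Sundays fall on 7, 14, 21, 28; the last is September 28.
At the standard offset (UTC+02:00), 11:45 UTC + 2h = 13:45 Kesora standard time.
The standard-time date in Kesora, 14 July 2031, falls between 13 April and 28 September, so daylight saving is in effect and Kesora is at UTC+03:00.
11:45 UTC + 3h = 14:45 local.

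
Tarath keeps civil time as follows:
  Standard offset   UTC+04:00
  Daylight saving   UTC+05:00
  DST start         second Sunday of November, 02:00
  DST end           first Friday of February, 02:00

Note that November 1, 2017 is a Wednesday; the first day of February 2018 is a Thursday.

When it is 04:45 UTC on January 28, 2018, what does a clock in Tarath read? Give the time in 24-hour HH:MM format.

09:45

1 November 2017 is a Wednesday, so the first Sunday is November 5 and the second is November 12.
1 February 2018 is a Thursday, so the first Friday is February 2.
At the standard offset (UTC+04:00), 04:45 UTC + 4h = 08:45 Tarath standard time.
Daylight saving runs 12 November 2017 – 2 February 2018; the standard-time date in Tarath, January 28, 2018, is inside that window, so Tarath is at UTC+05:00.
04:45 UTC + 5h = 09:45 local.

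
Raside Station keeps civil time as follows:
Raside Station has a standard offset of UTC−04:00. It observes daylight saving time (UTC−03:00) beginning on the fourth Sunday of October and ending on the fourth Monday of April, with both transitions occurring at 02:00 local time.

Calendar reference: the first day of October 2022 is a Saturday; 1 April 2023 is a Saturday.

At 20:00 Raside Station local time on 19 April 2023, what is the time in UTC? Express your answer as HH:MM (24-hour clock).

1 October 2022 is a Saturday, so the first Sunday is October 2 and the fourth is October 23.
1 April 2023 is a Saturday, so the first Monday is April 3 and the fourth is April 24.
Daylight saving runs 23 October 2022 – 24 April 2023; 19 April 2023 is inside that window, so Raside Station is at UTC−03:00.
20:00 local + 3h = 23:00 UTC.

23:00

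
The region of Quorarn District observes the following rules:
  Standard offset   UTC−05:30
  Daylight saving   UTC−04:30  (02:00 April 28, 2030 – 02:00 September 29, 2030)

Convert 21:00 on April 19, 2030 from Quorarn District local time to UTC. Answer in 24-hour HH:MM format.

02:30

April 19, 2030 does not fall between 28 April and 29 September, so daylight saving is not in effect and Quorarn District is at UTC−05:30.
21:00 local + 5h30m = 02:30 UTC (rolling into the next day, 20 April 2030).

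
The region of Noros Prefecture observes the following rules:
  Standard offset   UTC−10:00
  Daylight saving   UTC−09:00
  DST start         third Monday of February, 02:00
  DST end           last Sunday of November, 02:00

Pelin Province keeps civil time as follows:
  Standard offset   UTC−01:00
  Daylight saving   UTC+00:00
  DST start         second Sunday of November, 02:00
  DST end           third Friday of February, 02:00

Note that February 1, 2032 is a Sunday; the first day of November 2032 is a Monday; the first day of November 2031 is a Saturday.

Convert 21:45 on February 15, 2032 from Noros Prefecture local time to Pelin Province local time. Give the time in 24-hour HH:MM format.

1 February 2032 is a Sunday, so the first Monday is February 2 and the third is February 16.
1 November 2032 is a Monday, so Sundays fall on 7, 14, 21, 28; the last is November 28.
Daylight saving runs 16 February – 28 November; February 15, 2032 is outside that window, so Noros Prefecture is on standard time at UTC−10:00.
21:45 Noros Prefecture + 10h = 07:45 UTC (rolling into the next day, 16 February 2032).
1 November 2031 is a Saturday, so the first Sunday is November 2 and the second is November 9.
1 February 2032 is a Sunday, so the first Friday is February 6 and the third is February 20.
At the standard offset (UTC−01:00), 07:45 UTC − 1h = 06:45 Pelin Province standard time.
Daylight saving runs 9 November 2031 – 20 February 2032; the standard-time date in Pelin Province, February 16, 2032, is inside that window, so Pelin Province is at UTC+00:00.
07:45 UTC + 0h = 07:45 Pelin Province.

07:45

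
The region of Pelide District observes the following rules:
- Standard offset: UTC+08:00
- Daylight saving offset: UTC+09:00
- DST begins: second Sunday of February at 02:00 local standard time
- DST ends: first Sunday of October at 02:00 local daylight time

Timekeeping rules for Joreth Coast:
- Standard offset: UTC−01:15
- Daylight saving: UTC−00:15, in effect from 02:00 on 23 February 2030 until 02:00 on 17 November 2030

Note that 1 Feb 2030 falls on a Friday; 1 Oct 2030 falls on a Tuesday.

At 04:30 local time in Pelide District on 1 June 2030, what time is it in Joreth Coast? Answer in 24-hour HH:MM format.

1 February 2030 is a Friday, so the first Sunday is February 3 and the second is February 10.
1 October 2030 is a Tuesday, so the first Sunday is October 6.
Daylight saving runs 10 February – 6 October; 1 June 2030 is inside that window, so Pelide District is at UTC+09:00.
04:30 Pelide District − 9h = 19:30 UTC (rolling into the previous day, 31 May 2030).
At the standard offset (UTC−01:15), 19:30 UTC − 1h15m = 18:15 Joreth Coast standard time.
The standard-time date in Joreth Coast, 31 May 2030, lies within the daylight-saving period (23 February – 17 November), so Joreth Coast is on daylight time, UTC−00:15.
19:30 UTC − 0h15m = 19:15 Joreth Coast.

19:15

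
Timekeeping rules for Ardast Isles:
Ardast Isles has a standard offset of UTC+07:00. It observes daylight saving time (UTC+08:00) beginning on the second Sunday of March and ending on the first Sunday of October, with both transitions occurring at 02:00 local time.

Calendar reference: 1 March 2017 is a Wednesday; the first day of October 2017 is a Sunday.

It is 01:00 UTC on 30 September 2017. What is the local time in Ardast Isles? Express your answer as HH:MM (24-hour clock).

09:00

1 March 2017 is a Wednesday, so the first Sunday is March 5 and the second is March 12.
1 October 2017 is a Sunday, so the first Sunday is October 1.
At the standard offset (UTC+07:00), 01:00 UTC + 7h = 08:00 Ardast Isles standard time.
Daylight saving runs 12 March – 1 October; the standard-time date in Ardast Isles, 30 September 2017, is inside that window, so Ardast Isles is at UTC+08:00.
01:00 UTC + 8h = 09:00 local.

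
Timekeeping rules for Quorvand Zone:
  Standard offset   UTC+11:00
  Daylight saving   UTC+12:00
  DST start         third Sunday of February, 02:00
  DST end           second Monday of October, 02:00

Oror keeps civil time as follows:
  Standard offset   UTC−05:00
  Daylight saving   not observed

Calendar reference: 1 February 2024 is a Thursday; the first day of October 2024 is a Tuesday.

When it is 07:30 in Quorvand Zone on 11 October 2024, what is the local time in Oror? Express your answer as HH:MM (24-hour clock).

1 February 2024 is a Thursday, so the first Sunday is February 4 and the third is February 18.
1 October 2024 is a Tuesday, so the first Monday is October 7 and the second is October 14.
11 October 2024 falls between 18 February and 14 October, so daylight saving is in effect and Quorvand Zone is at UTC+12:00.
07:30 Quorvand Zone − 12h = 19:30 UTC (rolling into the previous day, 10 October 2024).
Oror stays on UTC−05:00 all year.
19:30 UTC − 5h = 14:30 Oror.

14:30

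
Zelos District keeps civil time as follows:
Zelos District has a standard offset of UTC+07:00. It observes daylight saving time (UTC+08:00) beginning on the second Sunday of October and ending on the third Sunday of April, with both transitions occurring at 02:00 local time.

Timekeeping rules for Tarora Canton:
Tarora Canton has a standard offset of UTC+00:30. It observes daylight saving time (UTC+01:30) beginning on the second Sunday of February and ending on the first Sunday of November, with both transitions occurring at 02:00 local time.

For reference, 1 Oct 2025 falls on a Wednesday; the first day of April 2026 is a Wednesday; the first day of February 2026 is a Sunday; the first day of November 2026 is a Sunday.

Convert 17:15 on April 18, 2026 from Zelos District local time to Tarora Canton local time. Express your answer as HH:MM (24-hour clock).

10:45

1 October 2025 is a Wednesday, so the first Sunday is October 5 and the second is October 12.
1 April 2026 is a Wednesday, so the first Sunday is April 5 and the third is April 19.
April 18, 2026 lies within the daylight-saving period (12 October 2025 – 19 April 2026), so Zelos District is on daylight time, UTC+08:00.
17:15 Zelos District − 8h = 09:15 UTC.
1 February 2026 is a Sunday, so the first Sunday is February 1 and the second is February 8.
1 November 2026 is a Sunday, so the first Sunday is November 1.
At the standard offset (UTC+00:30), 09:15 UTC + 0h30m = 09:45 Tarora Canton standard time.
The standard-time date in Tarora Canton, April 18, 2026, falls between 8 February and 1 November, so daylight saving is in effect and Tarora Canton is at UTC+01:30.
09:15 UTC + 1h30m = 10:45 Tarora Canton.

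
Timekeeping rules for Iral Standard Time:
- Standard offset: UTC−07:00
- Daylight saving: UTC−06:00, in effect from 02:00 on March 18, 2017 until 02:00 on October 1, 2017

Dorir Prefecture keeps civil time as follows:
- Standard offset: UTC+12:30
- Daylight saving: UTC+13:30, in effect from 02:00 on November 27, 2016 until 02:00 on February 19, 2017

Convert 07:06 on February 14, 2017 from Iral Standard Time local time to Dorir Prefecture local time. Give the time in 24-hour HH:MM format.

03:36

February 14, 2017 is outside the daylight-saving period (18 March – 1 October), so Iral Standard Time is on standard time, UTC−07:00.
07:06 Iral Standard Time + 7h = 14:06 UTC.
At the standard offset (UTC+12:30), 14:06 UTC + 12h30m = 02:36 Dorir Prefecture standard time (rolling into the next day, 15 February 2017).
Daylight saving runs 27 November 2016 – 19 February 2017; the standard-time date in Dorir Prefecture, February 15, 2017, is inside that window, so Dorir Prefecture is at UTC+13:30.
14:06 UTC + 13h30m = 03:36 Dorir Prefecture (rolling into the next day, 15 February 2017).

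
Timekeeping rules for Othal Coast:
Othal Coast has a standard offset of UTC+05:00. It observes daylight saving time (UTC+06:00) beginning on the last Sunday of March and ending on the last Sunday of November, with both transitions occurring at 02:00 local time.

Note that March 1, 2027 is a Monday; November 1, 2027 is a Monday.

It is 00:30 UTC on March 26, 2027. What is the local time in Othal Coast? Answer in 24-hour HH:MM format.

1 March 2027 is a Monday, so Sundays fall on 7, 14, 21, 28; the last is March 28.
1 November 2027 is a Monday, so Sundays fall on 7, 14, 21, 28; the last is November 28.
At the standard offset (UTC+05:00), 00:30 UTC + 5h = 05:30 Othal Coast standard time.
Daylight saving runs 28 March – 28 November; the standard-time date in Othal Coast, March 26, 2027, is outside that window, so Othal Coast is on standard time at UTC+05:00.
00:30 UTC + 5h = 05:30 local.

05:30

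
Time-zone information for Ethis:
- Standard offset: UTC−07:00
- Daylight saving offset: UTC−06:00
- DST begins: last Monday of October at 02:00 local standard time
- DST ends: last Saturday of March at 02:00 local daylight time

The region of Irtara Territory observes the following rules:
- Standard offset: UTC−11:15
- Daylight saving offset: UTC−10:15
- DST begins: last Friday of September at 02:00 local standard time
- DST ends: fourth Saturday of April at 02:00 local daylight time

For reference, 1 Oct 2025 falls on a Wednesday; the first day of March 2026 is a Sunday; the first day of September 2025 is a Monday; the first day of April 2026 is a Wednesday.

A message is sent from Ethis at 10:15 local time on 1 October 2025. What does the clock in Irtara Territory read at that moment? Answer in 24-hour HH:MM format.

07:00

1 October 2025 is a Wednesday, so Mondays fall on 6, 13, 20, 27; the last is October 27.
1 March 2026 is a Sunday, so Saturdays fall on 7, 14, 21, 28; the last is March 28.
Daylight saving runs 27 October 2025 – 28 March 2026; 1 October 2025 is outside that window, so Ethis is on standard time at UTC−07:00.
10:15 Ethis + 7h = 17:15 UTC.
1 September 2025 is a Monday, so Fridays fall on 5, 12, 19, 26; the last is September 26.
1 April 2026 is a Wednesday, so the first Saturday is April 4 and the fourth is April 25.
At the standard offset (UTC−11:15), 17:15 UTC − 11h15m = 06:00 Irtara Territory standard time.
The standard-time date in Irtara Territory, 1 October 2025, falls between 26 September 2025 and 25 April 2026, so daylight saving is in effect and Irtara Territory is at UTC−10:15.
17:15 UTC − 10h15m = 07:00 Irtara Territory.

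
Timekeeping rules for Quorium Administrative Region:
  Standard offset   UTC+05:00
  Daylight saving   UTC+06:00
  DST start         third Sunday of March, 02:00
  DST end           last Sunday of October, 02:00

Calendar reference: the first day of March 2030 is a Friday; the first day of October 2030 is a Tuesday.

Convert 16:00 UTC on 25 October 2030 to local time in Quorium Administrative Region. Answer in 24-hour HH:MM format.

1 March 2030 is a Friday, so the first Sunday is March 3 and the third is March 17.
1 October 2030 is a Tuesday, so Sundays fall on 6, 13, 20, 27; the last is October 27.
At the standard offset (UTC+05:00), 16:00 UTC + 5h = 21:00 Quorium Administrative Region standard time.
The standard-time date in Quorium Administrative Region, 25 October 2030, lies within the daylight-saving period (17 March – 27 October), so Quorium Administrative Region is on daylight time, UTC+06:00.
16:00 UTC + 6h = 22:00 local.

22:00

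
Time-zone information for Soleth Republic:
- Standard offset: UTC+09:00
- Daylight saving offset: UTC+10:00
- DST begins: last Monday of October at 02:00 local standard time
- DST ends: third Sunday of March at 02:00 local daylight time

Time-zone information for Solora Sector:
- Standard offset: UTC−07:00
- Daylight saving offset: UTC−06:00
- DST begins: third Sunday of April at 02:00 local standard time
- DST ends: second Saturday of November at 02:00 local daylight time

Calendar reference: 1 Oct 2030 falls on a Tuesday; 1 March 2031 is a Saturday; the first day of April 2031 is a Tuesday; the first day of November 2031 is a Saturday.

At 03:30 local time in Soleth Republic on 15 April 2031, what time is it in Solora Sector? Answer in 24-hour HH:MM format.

11:30

1 October 2030 is a Tuesday, so Mondays fall on 7, 14, 21, 28; the last is October 28.
1 March 2031 is a Saturday, so the first Sunday is March 2 and the third is March 16.
Daylight saving runs 28 October 2030 – 16 March 2031; 15 April 2031 is outside that window, so Soleth Republic is on standard time at UTC+09:00.
03:30 Soleth Republic − 9h = 18:30 UTC (rolling into the previous day, 14 April 2031).
1 April 2031 is a Tuesday, so the first Sunday is April 6 and the third is April 20.
1 November 2031 is a Saturday, so the first Saturday is November 1 and the second is November 8.
At the standard offset (UTC−07:00), 18:30 UTC − 7h = 11:30 Solora Sector standard time.
The standard-time date in Solora Sector, 14 April 2031, does not fall between 20 April and 8 November, so daylight saving is not in effect and Solora Sector is at UTC−07:00.
18:30 UTC − 7h = 11:30 Solora Sector.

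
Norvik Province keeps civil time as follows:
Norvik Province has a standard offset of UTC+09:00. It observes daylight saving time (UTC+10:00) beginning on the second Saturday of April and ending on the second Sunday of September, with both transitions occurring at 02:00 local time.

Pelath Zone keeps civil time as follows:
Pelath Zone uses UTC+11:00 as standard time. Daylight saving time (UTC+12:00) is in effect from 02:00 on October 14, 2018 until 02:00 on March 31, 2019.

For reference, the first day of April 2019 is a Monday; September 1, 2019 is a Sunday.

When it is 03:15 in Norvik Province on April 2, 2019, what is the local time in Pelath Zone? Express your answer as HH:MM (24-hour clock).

1 April 2019 is a Monday, so the first Saturday is April 6 and the second is April 13.
1 September 2019 is a Sunday, so the first Sunday is September 1 and the second is September 8.
April 2, 2019 does not fall between 13 April and 8 September, so daylight saving is not in effect and Norvik Province is at UTC+09:00.
03:15 Norvik Province − 9h = 18:15 UTC (rolling into the previous day, 1 April 2019).
At the standard offset (UTC+11:00), 18:15 UTC + 11h = 05:15 Pelath Zone standard time (rolling into the next day, 2 April 2019).
The standard-time date in Pelath Zone, April 2, 2019, does not fall between 14 October 2018 and 31 March 2019, so daylight saving is not in effect and Pelath Zone is at UTC+11:00.
18:15 UTC + 11h = 05:15 Pelath Zone (rolling into the next day, 2 April 2019).

05:15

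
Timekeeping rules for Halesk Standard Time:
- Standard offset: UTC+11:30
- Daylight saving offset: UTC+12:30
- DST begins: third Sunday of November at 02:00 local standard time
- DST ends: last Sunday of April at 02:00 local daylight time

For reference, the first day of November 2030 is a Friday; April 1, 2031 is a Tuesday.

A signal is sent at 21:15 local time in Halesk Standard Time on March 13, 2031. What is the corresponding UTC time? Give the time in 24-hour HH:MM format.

1 November 2030 is a Friday, so the first Sunday is November 3 and the third is November 17.
1 April 2031 is a Tuesday, so Sundays fall on 6, 13, 20, 27; the last is April 27.
March 13, 2031 lies within the daylight-saving period (17 November 2030 – 27 April 2031), so Halesk Standard Time is on daylight time, UTC+12:30.
21:15 local − 12h30m = 08:45 UTC.

08:45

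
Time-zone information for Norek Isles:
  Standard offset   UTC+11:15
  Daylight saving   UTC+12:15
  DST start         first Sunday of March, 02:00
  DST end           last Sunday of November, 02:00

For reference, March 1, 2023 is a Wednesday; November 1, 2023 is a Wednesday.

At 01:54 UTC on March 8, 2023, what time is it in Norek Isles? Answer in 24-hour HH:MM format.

14:09

1 March 2023 is a Wednesday, so the first Sunday is March 5.
1 November 2023 is a Wednesday, so Sundays fall on 5, 12, 19, 26; the last is November 26.
At the standard offset (UTC+11:15), 01:54 UTC + 11h15m = 13:09 Norek Isles standard time.
Daylight saving runs 5 March – 26 November; the standard-time date in Norek Isles, March 8, 2023, is inside that window, so Norek Isles is at UTC+12:15.
01:54 UTC + 12h15m = 14:09 local.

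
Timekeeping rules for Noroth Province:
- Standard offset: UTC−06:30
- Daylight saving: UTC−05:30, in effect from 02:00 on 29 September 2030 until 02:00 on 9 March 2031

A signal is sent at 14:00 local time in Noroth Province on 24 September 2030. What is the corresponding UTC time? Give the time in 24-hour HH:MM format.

24 September 2030 is outside the daylight-saving period (29 September 2030 – 9 March 2031), so Noroth Province is on standard time, UTC−06:30.
14:00 local + 6h30m = 20:30 UTC.

20:30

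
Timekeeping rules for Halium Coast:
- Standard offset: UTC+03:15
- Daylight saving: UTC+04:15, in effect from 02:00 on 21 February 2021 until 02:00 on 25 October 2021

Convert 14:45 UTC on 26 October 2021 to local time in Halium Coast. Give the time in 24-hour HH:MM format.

18:00

At the standard offset (UTC+03:15), 14:45 UTC + 3h15m = 18:00 Halium Coast standard time.
Daylight saving runs 21 February – 25 October; the standard-time date in Halium Coast, 26 October 2021, is outside that window, so Halium Coast is on standard time at UTC+03:15.
14:45 UTC + 3h15m = 18:00 local.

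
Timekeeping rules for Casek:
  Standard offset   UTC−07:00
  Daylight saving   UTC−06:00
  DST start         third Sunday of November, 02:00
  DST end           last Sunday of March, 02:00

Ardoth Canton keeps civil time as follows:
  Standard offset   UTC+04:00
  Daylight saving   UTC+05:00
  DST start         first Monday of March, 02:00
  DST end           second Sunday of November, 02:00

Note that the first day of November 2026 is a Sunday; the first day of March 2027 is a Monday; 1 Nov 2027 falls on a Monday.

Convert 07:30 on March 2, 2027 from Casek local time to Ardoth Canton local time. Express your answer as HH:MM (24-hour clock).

18:30

1 November 2026 is a Sunday, so the first Sunday is November 1 and the third is November 15.
1 March 2027 is a Monday, so Sundays fall on 7, 14, 21, 28; the last is March 28.
March 2, 2027 falls between 15 November 2026 and 28 March 2027, so daylight saving is in effect and Casek is at UTC−06:00.
07:30 Casek + 6h = 13:30 UTC.
1 March 2027 is a Monday, so the first Monday is March 1.
1 November 2027 is a Monday, so the first Sunday is November 7 and the second is November 14.
At the standard offset (UTC+04:00), 13:30 UTC + 4h = 17:30 Ardoth Canton standard time.
The standard-time date in Ardoth Canton, March 2, 2027, falls between 1 March and 14 November, so daylight saving is in effect and Ardoth Canton is at UTC+05:00.
13:30 UTC + 5h = 18:30 Ardoth Canton.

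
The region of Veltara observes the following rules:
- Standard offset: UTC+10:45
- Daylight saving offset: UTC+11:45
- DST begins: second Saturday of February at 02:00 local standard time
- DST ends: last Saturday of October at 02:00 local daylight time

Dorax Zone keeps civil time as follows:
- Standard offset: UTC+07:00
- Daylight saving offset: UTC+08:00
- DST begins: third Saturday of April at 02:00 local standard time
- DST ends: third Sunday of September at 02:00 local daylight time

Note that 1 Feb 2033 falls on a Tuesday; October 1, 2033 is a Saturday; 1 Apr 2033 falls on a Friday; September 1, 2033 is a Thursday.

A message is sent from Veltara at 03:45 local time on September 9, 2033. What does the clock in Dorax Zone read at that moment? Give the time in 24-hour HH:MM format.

00:00

1 February 2033 is a Tuesday, so the first Saturday is February 5 and the second is February 12.
1 October 2033 is a Saturday, so Saturdays fall on 1, 8, 15, 22, 29; the last is October 29.
September 9, 2033 falls between 12 February and 29 October, so daylight saving is in effect and Veltara is at UTC+11:45.
03:45 Veltara − 11h45m = 16:00 UTC (rolling into the previous day, 8 September 2033).
1 April 2033 is a Friday, so the first Saturday is April 2 and the third is April 16.
1 September 2033 is a Thursday, so the first Sunday is September 4 and the third is September 18.
At the standard offset (UTC+07:00), 16:00 UTC + 7h = 23:00 Dorax Zone standard time.
Daylight saving runs 16 April – 18 September; the standard-time date in Dorax Zone, September 8, 2033, is inside that window, so Dorax Zone is at UTC+08:00.
16:00 UTC + 8h = 00:00 Dorax Zone (rolling into the next day, 9 September 2033).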